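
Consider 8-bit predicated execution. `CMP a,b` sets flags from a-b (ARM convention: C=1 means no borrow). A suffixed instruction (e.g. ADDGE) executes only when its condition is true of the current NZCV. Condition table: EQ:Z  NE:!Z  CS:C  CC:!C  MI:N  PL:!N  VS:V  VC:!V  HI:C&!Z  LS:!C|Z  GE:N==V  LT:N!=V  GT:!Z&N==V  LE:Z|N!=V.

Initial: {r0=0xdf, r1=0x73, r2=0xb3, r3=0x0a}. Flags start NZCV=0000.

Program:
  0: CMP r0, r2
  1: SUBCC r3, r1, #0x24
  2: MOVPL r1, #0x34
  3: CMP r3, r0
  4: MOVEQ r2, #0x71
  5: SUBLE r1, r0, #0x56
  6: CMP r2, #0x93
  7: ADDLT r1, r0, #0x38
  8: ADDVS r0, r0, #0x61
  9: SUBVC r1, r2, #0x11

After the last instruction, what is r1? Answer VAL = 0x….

VAL = 0xa2

[0] flags=0010 → (cmp)
[1] flags=0010 CC?F → skip
[2] flags=0010 PL?T → r1=0x34
[3] flags=0000 → (cmp)
[4] flags=0000 EQ?F → skip
[5] flags=0000 LE?F → skip
[6] flags=0010 → (cmp)
[7] flags=0010 LT?F → skip
[8] flags=0010 VS?F → skip
[9] flags=0010 VC?T → r1=0xa2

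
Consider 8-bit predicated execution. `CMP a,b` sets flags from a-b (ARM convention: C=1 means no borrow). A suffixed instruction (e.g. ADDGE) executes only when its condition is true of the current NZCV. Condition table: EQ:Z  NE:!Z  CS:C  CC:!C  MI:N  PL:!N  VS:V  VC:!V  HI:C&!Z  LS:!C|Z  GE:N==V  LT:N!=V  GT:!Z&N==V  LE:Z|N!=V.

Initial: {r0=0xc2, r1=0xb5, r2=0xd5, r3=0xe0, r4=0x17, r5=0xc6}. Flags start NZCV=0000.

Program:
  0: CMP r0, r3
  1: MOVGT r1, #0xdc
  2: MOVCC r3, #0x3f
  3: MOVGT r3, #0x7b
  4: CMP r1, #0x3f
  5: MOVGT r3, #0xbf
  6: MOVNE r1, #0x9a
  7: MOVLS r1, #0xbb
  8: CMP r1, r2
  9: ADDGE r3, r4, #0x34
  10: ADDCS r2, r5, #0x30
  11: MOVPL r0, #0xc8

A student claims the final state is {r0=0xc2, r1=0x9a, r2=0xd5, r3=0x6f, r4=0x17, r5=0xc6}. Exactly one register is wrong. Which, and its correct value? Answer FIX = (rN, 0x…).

[0] flags=1000 → (cmp)
[1] flags=1000 GT?F → skip
[2] flags=1000 CC?T → r3=0x3f
[3] flags=1000 GT?F → skip
[4] flags=0011 → (cmp)
[5] flags=0011 GT?F → skip
[6] flags=0011 NE?T → r1=0x9a
[7] flags=0011 LS?F → skip
[8] flags=1000 → (cmp)
[9] flags=1000 GE?F → skip
[10] flags=1000 CS?F → skip
[11] flags=1000 PL?F → skip

FIX = (r3, 0x3f)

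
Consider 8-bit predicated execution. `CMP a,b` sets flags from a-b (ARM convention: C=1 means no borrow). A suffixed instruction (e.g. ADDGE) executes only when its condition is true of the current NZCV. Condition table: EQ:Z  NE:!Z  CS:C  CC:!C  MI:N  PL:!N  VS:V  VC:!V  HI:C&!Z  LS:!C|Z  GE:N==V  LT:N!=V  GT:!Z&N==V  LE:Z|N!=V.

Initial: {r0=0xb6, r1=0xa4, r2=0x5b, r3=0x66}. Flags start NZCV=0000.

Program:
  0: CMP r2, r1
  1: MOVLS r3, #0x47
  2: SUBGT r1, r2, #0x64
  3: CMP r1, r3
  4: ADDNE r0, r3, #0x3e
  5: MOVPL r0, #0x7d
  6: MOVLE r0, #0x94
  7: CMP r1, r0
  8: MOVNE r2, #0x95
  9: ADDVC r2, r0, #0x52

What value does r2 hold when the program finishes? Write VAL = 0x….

0: ✓ CMP  NZCV=1001
1: ✓ MOVLS  r3←0x47
2: ✓ SUBGT  r1←0xf7
3: ✓ CMP  NZCV=1010
4: ✓ ADDNE  r0←0x85
5: · MOVPL
6: ✓ MOVLE  r0←0x94
7: ✓ CMP  NZCV=0010
8: ✓ MOVNE  r2←0x95
9: ✓ ADDVC  r2←0xe6

VAL = 0xe6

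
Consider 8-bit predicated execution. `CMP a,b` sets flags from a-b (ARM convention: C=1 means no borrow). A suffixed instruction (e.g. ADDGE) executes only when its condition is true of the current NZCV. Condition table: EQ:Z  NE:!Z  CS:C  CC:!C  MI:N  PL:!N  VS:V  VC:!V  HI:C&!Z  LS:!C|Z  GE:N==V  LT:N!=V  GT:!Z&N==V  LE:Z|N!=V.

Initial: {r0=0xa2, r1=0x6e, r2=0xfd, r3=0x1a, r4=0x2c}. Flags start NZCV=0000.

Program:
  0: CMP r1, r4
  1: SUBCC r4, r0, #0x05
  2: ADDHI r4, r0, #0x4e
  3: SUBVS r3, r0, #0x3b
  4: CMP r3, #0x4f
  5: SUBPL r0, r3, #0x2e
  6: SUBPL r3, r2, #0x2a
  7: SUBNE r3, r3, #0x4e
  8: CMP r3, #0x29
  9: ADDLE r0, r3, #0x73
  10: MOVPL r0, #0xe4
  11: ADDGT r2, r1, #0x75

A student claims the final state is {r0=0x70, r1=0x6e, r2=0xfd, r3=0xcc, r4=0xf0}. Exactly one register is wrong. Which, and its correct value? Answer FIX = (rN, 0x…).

[0] flags=0010 → (cmp)
[1] flags=0010 CC?F → skip
[2] flags=0010 HI?T → r4=0xf0
[3] flags=0010 VS?F → skip
[4] flags=1000 → (cmp)
[5] flags=1000 PL?F → skip
[6] flags=1000 PL?F → skip
[7] flags=1000 NE?T → r3=0xcc
[8] flags=1010 → (cmp)
[9] flags=1010 LE?T → r0=0x3f
[10] flags=1010 PL?F → skip
[11] flags=1010 GT?F → skip

FIX = (r0, 0x3f)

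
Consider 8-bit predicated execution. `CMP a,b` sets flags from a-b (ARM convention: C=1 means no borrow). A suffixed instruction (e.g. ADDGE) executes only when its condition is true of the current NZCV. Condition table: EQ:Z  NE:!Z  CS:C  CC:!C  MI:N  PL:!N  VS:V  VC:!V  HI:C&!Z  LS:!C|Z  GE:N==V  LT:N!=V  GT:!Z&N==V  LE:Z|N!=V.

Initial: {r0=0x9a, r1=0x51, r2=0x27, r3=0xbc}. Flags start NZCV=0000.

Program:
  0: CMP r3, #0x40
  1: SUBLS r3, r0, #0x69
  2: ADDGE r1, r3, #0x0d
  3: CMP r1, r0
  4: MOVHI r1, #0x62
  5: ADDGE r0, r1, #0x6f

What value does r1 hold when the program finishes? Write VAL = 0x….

[0] flags=0011 → (cmp)
[1] flags=0011 LS?F → skip
[2] flags=0011 GE?F → skip
[3] flags=1001 → (cmp)
[4] flags=1001 HI?F → skip
[5] flags=1001 GE?T → r0=0xc0

VAL = 0x51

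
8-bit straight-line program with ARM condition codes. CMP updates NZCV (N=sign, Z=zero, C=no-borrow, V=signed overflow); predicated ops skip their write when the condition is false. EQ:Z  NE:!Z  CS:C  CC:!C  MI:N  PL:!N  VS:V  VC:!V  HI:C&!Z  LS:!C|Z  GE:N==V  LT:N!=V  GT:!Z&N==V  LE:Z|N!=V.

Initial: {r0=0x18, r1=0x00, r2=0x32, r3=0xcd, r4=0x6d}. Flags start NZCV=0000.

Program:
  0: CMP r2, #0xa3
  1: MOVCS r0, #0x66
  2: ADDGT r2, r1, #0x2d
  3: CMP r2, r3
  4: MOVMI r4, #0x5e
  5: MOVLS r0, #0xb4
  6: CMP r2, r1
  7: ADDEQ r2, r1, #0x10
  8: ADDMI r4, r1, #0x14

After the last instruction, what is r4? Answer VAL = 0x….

0: ✓ CMP  NZCV=1001
1: · MOVCS
2: ✓ ADDGT  r2←0x2d
3: ✓ CMP  NZCV=0000
4: · MOVMI
5: ✓ MOVLS  r0←0xb4
6: ✓ CMP  NZCV=0010
7: · ADDEQ
8: · ADDMI

VAL = 0x6d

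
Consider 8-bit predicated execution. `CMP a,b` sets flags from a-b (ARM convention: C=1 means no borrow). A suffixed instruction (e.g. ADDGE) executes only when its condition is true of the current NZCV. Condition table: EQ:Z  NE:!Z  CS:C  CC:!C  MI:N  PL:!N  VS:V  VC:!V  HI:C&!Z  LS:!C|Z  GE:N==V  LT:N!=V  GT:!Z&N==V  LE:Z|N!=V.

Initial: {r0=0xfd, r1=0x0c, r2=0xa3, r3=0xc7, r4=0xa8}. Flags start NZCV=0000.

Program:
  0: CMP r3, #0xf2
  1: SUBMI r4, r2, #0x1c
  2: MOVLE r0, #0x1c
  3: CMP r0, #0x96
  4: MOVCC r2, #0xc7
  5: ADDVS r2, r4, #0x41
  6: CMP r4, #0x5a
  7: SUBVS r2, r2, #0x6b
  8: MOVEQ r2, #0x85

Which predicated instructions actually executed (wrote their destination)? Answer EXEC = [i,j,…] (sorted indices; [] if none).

EXEC = [1,2,4,5,7]

[0] flags=1000 → (cmp)
[1] flags=1000 MI?T → r4=0x87
[2] flags=1000 LE?T → r0=0x1c
[3] flags=1001 → (cmp)
[4] flags=1001 CC?T → r2=0xc7
[5] flags=1001 VS?T → r2=0xc8
[6] flags=0011 → (cmp)
[7] flags=0011 VS?T → r2=0x5d
[8] flags=0011 EQ?F → skip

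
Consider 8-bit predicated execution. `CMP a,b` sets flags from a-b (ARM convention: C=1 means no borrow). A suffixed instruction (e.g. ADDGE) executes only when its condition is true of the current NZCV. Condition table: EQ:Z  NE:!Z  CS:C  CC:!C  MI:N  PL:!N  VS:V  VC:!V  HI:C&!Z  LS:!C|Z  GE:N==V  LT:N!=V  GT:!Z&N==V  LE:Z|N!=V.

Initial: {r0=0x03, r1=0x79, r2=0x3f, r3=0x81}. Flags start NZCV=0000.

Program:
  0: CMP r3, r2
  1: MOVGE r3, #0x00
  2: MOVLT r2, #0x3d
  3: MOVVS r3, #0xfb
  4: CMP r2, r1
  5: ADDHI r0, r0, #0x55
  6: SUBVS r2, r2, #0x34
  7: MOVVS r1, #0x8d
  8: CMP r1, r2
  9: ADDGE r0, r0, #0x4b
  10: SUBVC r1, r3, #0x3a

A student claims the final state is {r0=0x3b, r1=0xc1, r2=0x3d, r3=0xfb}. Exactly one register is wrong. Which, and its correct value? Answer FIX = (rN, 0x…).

FIX = (r0, 0x4e)

[0] flags=0011 → (cmp)
[1] flags=0011 GE?F → skip
[2] flags=0011 LT?T → r2=0x3d
[3] flags=0011 VS?T → r3=0xfb
[4] flags=1000 → (cmp)
[5] flags=1000 HI?F → skip
[6] flags=1000 VS?F → skip
[7] flags=1000 VS?F → skip
[8] flags=0010 → (cmp)
[9] flags=0010 GE?T → r0=0x4e
[10] flags=0010 VC?T → r1=0xc1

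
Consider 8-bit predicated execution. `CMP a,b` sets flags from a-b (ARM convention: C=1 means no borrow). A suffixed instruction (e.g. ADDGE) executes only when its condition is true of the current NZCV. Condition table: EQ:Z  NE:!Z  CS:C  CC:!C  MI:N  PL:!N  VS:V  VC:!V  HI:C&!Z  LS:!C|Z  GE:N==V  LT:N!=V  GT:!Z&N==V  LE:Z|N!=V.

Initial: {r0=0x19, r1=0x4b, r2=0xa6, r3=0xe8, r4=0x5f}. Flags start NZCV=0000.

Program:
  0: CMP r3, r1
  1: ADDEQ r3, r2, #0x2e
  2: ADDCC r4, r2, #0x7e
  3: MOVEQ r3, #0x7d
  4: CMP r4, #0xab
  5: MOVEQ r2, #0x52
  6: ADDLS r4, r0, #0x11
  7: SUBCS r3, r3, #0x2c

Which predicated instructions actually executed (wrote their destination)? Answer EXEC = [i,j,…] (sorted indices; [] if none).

EXEC = [6]

[0] flags=1010 → (cmp)
[1] flags=1010 EQ?F → skip
[2] flags=1010 CC?F → skip
[3] flags=1010 EQ?F → skip
[4] flags=1001 → (cmp)
[5] flags=1001 EQ?F → skip
[6] flags=1001 LS?T → r4=0x2a
[7] flags=1001 CS?F → skip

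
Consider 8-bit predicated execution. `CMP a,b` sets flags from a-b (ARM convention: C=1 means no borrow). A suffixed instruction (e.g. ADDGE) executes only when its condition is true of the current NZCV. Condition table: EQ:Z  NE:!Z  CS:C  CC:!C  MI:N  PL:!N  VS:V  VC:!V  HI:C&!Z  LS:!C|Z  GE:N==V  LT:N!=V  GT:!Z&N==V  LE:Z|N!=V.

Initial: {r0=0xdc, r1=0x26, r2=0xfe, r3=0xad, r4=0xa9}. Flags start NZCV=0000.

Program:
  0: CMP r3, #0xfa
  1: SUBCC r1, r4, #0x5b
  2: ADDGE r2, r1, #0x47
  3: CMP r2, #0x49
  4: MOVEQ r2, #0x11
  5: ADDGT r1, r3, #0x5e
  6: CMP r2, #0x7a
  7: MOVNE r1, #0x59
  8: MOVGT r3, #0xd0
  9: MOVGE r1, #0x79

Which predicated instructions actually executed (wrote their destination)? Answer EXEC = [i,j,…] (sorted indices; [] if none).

[0] flags=1000 → (cmp)
[1] flags=1000 CC?T → r1=0x4e
[2] flags=1000 GE?F → skip
[3] flags=1010 → (cmp)
[4] flags=1010 EQ?F → skip
[5] flags=1010 GT?F → skip
[6] flags=1010 → (cmp)
[7] flags=1010 NE?T → r1=0x59
[8] flags=1010 GT?F → skip
[9] flags=1010 GE?F → skip

EXEC = [1,7]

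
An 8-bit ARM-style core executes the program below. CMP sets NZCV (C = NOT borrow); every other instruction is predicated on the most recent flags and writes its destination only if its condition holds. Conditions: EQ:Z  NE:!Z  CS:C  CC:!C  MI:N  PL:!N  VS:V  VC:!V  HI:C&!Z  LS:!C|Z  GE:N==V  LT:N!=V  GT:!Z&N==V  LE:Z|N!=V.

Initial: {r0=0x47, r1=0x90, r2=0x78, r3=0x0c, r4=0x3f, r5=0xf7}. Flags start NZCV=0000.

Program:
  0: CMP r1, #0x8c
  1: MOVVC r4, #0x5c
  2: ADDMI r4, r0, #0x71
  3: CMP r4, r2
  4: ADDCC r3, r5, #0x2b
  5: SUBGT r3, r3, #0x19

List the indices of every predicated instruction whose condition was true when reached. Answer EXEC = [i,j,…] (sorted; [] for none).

0: ✓ CMP  NZCV=0010
1: ✓ MOVVC  r4←0x5c
2: · ADDMI
3: ✓ CMP  NZCV=1000
4: ✓ ADDCC  r3←0x22
5: · SUBGT

EXEC = [1,4]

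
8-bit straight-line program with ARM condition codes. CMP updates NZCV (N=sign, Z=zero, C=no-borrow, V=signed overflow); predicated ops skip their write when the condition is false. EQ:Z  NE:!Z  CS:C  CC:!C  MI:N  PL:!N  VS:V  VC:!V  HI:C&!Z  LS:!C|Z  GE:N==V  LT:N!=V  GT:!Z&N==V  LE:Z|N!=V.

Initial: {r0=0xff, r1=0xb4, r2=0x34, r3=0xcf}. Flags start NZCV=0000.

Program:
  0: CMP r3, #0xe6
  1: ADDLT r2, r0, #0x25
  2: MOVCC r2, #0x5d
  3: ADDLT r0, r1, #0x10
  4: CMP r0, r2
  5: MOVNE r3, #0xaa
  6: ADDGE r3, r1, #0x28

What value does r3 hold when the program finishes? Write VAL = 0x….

VAL = 0xaa

[0] flags=1000 → (cmp)
[1] flags=1000 LT?T → r2=0x24
[2] flags=1000 CC?T → r2=0x5d
[3] flags=1000 LT?T → r0=0xc4
[4] flags=0011 → (cmp)
[5] flags=0011 NE?T → r3=0xaa
[6] flags=0011 GE?F → skip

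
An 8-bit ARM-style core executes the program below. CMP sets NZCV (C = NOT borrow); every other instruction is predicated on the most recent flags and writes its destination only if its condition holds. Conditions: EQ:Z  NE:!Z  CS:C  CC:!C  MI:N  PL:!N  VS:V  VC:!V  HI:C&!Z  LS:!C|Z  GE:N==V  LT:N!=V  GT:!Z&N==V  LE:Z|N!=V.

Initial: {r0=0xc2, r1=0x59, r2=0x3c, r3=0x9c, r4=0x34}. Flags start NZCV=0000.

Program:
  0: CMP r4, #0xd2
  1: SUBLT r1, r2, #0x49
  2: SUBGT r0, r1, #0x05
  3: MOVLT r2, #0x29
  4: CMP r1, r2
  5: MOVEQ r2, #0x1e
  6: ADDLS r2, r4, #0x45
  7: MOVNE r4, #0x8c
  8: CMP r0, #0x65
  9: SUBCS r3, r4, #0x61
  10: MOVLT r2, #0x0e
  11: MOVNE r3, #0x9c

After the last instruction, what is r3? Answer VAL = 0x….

[0] flags=0000 → (cmp)
[1] flags=0000 LT?F → skip
[2] flags=0000 GT?T → r0=0x54
[3] flags=0000 LT?F → skip
[4] flags=0010 → (cmp)
[5] flags=0010 EQ?F → skip
[6] flags=0010 LS?F → skip
[7] flags=0010 NE?T → r4=0x8c
[8] flags=1000 → (cmp)
[9] flags=1000 CS?F → skip
[10] flags=1000 LT?T → r2=0x0e
[11] flags=1000 NE?T → r3=0x9c

VAL = 0x9c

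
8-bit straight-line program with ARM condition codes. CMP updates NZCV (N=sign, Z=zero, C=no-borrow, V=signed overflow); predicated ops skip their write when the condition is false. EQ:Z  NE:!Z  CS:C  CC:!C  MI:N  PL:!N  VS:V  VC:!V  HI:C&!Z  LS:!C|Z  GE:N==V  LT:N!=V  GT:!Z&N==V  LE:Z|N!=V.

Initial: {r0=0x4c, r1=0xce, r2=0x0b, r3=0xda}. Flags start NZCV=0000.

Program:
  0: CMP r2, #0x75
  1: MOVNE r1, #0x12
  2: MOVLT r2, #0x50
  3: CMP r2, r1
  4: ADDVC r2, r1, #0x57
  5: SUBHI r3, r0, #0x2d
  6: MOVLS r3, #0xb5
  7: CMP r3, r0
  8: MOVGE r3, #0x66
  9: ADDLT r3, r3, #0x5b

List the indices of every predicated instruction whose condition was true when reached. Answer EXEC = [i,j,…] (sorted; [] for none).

EXEC = [1,2,4,5,9]

[0] flags=1000 → (cmp)
[1] flags=1000 NE?T → r1=0x12
[2] flags=1000 LT?T → r2=0x50
[3] flags=0010 → (cmp)
[4] flags=0010 VC?T → r2=0x69
[5] flags=0010 HI?T → r3=0x1f
[6] flags=0010 LS?F → skip
[7] flags=1000 → (cmp)
[8] flags=1000 GE?F → skip
[9] flags=1000 LT?T → r3=0x7a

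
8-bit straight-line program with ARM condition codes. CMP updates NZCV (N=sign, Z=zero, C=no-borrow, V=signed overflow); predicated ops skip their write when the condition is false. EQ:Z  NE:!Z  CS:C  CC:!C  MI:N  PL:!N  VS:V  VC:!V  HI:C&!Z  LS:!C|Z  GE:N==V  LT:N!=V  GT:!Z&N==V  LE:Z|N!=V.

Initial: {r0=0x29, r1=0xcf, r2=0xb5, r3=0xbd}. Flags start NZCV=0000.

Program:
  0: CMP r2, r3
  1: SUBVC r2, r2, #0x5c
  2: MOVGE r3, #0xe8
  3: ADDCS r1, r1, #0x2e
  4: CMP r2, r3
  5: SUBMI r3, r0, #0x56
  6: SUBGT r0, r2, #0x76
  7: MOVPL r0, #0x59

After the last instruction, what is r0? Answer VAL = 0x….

[0] flags=1000 → (cmp)
[1] flags=1000 VC?T → r2=0x59
[2] flags=1000 GE?F → skip
[3] flags=1000 CS?F → skip
[4] flags=1001 → (cmp)
[5] flags=1001 MI?T → r3=0xd3
[6] flags=1001 GT?T → r0=0xe3
[7] flags=1001 PL?F → skip

VAL = 0xe3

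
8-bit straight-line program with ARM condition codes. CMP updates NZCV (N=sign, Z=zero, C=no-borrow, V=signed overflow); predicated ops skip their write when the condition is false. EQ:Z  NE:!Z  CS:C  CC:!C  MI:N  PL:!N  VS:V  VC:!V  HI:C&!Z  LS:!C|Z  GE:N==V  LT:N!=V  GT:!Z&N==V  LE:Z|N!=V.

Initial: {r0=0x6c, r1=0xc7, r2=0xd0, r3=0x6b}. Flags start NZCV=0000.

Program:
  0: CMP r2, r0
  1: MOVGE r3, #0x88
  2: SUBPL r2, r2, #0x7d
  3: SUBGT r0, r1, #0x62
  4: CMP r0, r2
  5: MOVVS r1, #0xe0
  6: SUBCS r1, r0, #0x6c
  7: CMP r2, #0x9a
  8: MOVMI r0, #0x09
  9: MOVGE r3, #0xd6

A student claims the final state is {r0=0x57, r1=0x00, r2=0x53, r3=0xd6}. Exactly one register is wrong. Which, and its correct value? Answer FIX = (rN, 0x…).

FIX = (r0, 0x09)

[0] flags=0011 → (cmp)
[1] flags=0011 GE?F → skip
[2] flags=0011 PL?T → r2=0x53
[3] flags=0011 GT?F → skip
[4] flags=0010 → (cmp)
[5] flags=0010 VS?F → skip
[6] flags=0010 CS?T → r1=0x00
[7] flags=1001 → (cmp)
[8] flags=1001 MI?T → r0=0x09
[9] flags=1001 GE?T → r3=0xd6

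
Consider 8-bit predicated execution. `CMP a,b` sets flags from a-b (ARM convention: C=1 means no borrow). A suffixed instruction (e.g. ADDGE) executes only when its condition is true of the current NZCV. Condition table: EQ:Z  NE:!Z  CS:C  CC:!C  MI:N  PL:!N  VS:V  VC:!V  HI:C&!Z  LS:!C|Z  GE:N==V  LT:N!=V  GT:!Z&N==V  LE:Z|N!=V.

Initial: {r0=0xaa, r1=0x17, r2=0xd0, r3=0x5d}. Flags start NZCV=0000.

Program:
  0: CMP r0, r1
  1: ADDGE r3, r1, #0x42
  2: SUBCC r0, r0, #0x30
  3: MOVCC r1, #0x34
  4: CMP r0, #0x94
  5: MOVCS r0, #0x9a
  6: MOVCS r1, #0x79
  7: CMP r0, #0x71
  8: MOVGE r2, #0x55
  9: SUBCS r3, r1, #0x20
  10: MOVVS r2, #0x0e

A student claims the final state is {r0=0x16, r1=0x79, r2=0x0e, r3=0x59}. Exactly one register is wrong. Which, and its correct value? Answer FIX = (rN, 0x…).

FIX = (r0, 0x9a)

0: ✓ CMP  NZCV=1010
1: · ADDGE
2: · SUBCC
3: · MOVCC
4: ✓ CMP  NZCV=0010
5: ✓ MOVCS  r0←0x9a
6: ✓ MOVCS  r1←0x79
7: ✓ CMP  NZCV=0011
8: · MOVGE
9: ✓ SUBCS  r3←0x59
10: ✓ MOVVS  r2←0x0e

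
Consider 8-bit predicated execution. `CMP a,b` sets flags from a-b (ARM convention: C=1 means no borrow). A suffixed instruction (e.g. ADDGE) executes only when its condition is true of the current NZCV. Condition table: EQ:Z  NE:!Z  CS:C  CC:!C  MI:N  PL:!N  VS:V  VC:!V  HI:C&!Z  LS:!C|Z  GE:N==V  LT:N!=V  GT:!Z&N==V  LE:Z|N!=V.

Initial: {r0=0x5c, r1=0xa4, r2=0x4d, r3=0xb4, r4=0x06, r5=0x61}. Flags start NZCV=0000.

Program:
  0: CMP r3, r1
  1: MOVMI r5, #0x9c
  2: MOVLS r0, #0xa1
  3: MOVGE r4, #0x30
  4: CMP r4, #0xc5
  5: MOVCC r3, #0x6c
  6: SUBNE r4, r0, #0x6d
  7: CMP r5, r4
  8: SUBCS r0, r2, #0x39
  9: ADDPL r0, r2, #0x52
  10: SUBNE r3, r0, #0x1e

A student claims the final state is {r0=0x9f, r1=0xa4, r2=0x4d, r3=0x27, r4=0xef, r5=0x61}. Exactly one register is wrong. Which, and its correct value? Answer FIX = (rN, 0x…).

0: ✓ CMP  NZCV=0010
1: · MOVMI
2: · MOVLS
3: ✓ MOVGE  r4←0x30
4: ✓ CMP  NZCV=0000
5: ✓ MOVCC  r3←0x6c
6: ✓ SUBNE  r4←0xef
7: ✓ CMP  NZCV=0000
8: · SUBCS
9: ✓ ADDPL  r0←0x9f
10: ✓ SUBNE  r3←0x81

FIX = (r3, 0x81)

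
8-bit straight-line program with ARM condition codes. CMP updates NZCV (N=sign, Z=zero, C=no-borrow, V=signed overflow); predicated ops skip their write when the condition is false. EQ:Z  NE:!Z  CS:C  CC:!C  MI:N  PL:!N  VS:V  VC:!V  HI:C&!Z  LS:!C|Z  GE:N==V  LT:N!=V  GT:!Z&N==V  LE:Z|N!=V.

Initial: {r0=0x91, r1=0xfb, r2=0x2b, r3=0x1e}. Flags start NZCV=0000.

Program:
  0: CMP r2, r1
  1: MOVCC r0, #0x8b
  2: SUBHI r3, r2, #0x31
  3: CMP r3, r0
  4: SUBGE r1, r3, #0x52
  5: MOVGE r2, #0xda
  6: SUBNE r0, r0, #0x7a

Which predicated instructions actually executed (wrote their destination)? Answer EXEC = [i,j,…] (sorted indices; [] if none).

EXEC = [1,4,5,6]

0: ✓ CMP  NZCV=0000
1: ✓ MOVCC  r0←0x8b
2: · SUBHI
3: ✓ CMP  NZCV=1001
4: ✓ SUBGE  r1←0xcc
5: ✓ MOVGE  r2←0xda
6: ✓ SUBNE  r0←0x11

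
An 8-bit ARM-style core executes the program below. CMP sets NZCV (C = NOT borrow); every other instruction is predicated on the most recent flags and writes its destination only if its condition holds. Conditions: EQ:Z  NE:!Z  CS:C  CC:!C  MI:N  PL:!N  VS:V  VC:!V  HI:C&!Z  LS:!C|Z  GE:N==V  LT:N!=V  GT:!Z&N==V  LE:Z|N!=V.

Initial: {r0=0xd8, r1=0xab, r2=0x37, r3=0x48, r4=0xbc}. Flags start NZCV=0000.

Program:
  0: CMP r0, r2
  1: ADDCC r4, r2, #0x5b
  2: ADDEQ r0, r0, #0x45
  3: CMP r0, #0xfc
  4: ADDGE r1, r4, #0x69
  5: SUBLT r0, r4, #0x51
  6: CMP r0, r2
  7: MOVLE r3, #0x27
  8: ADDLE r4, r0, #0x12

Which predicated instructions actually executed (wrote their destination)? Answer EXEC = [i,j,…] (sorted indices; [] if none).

EXEC = [5]

0: ✓ CMP  NZCV=1010
1: · ADDCC
2: · ADDEQ
3: ✓ CMP  NZCV=1000
4: · ADDGE
5: ✓ SUBLT  r0←0x6b
6: ✓ CMP  NZCV=0010
7: · MOVLE
8: · ADDLE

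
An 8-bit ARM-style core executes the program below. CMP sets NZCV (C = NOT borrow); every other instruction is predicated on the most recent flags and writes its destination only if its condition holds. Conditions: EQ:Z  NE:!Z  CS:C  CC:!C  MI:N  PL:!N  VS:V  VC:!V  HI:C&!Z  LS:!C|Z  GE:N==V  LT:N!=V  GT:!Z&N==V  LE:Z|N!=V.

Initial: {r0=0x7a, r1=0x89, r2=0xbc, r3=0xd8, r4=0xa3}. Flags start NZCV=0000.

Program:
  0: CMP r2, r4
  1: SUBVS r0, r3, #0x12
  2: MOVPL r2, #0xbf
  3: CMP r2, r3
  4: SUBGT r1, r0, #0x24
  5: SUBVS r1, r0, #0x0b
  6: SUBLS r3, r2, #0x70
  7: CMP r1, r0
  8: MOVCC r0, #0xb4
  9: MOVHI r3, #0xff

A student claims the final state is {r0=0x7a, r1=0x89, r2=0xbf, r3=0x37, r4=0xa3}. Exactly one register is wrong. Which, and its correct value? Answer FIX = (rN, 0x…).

FIX = (r3, 0xff)

0: ✓ CMP  NZCV=0010
1: · SUBVS
2: ✓ MOVPL  r2←0xbf
3: ✓ CMP  NZCV=1000
4: · SUBGT
5: · SUBVS
6: ✓ SUBLS  r3←0x4f
7: ✓ CMP  NZCV=0011
8: · MOVCC
9: ✓ MOVHI  r3←0xff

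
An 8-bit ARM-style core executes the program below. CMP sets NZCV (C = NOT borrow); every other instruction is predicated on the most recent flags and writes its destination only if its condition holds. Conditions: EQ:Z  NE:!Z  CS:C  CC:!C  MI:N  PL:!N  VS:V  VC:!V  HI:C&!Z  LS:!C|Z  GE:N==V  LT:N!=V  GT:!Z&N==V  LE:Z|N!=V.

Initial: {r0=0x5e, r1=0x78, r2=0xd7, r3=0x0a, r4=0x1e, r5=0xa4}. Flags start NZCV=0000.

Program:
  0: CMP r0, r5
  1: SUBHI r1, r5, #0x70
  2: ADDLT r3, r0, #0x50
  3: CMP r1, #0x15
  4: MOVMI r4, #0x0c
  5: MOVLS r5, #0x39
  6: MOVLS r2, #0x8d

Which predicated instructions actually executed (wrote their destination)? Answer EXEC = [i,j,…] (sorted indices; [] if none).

EXEC = []

0: ✓ CMP  NZCV=1001
1: · SUBHI
2: · ADDLT
3: ✓ CMP  NZCV=0010
4: · MOVMI
5: · MOVLS
6: · MOVLS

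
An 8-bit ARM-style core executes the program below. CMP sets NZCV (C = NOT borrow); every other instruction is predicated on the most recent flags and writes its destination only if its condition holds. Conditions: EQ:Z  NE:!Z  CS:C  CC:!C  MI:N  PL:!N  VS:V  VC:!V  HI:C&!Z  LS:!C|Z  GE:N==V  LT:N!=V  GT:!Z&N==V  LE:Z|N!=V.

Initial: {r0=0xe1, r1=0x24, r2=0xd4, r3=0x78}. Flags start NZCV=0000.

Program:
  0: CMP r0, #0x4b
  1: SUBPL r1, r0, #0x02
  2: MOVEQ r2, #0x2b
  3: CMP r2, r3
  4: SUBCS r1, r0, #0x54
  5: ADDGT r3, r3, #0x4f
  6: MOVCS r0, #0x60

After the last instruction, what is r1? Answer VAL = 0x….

[0] flags=1010 → (cmp)
[1] flags=1010 PL?F → skip
[2] flags=1010 EQ?F → skip
[3] flags=0011 → (cmp)
[4] flags=0011 CS?T → r1=0x8d
[5] flags=0011 GT?F → skip
[6] flags=0011 CS?T → r0=0x60

VAL = 0x8d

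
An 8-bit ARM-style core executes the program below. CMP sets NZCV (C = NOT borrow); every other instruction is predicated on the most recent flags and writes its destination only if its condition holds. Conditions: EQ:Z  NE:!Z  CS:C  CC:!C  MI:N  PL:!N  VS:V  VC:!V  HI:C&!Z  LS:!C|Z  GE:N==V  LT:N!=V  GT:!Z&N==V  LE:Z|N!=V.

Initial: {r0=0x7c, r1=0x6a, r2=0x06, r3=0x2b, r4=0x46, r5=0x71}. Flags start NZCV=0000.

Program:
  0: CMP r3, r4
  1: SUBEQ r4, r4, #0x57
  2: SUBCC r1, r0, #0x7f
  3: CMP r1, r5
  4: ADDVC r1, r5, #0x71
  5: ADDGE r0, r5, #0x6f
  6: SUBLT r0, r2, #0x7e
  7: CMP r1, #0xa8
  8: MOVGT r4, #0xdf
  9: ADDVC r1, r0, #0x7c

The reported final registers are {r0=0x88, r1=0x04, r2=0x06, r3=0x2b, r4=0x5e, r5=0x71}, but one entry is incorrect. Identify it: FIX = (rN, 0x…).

FIX = (r4, 0xdf)

[0] flags=1000 → (cmp)
[1] flags=1000 EQ?F → skip
[2] flags=1000 CC?T → r1=0xfd
[3] flags=1010 → (cmp)
[4] flags=1010 VC?T → r1=0xe2
[5] flags=1010 GE?F → skip
[6] flags=1010 LT?T → r0=0x88
[7] flags=0010 → (cmp)
[8] flags=0010 GT?T → r4=0xdf
[9] flags=0010 VC?T → r1=0x04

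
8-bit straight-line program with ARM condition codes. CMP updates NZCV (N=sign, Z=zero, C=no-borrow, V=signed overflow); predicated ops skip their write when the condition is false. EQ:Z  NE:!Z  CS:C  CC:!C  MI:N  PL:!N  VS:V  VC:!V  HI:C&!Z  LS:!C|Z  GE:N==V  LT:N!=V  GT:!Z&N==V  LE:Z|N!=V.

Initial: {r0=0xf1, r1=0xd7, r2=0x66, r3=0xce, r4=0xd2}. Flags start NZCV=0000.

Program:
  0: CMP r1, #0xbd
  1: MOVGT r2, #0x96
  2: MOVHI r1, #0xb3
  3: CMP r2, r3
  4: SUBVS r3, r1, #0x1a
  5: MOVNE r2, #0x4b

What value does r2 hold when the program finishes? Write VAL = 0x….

VAL = 0x4b

0: ✓ CMP  NZCV=0010
1: ✓ MOVGT  r2←0x96
2: ✓ MOVHI  r1←0xb3
3: ✓ CMP  NZCV=1000
4: · SUBVS
5: ✓ MOVNE  r2←0x4b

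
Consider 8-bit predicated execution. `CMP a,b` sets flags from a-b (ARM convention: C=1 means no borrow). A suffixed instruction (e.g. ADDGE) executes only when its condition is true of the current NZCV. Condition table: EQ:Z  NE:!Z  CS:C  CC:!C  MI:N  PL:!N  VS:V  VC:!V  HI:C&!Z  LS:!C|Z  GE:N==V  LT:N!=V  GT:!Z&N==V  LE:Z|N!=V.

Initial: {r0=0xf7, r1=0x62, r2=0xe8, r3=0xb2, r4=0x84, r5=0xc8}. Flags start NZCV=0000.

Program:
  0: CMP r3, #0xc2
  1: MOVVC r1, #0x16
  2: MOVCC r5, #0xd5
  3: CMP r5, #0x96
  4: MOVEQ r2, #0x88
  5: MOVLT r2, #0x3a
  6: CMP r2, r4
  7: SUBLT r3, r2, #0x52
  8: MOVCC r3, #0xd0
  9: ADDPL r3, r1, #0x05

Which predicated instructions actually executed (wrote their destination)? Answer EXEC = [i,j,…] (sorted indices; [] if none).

EXEC = [1,2,9]

[0] flags=1000 → (cmp)
[1] flags=1000 VC?T → r1=0x16
[2] flags=1000 CC?T → r5=0xd5
[3] flags=0010 → (cmp)
[4] flags=0010 EQ?F → skip
[5] flags=0010 LT?F → skip
[6] flags=0010 → (cmp)
[7] flags=0010 LT?F → skip
[8] flags=0010 CC?F → skip
[9] flags=0010 PL?T → r3=0x1b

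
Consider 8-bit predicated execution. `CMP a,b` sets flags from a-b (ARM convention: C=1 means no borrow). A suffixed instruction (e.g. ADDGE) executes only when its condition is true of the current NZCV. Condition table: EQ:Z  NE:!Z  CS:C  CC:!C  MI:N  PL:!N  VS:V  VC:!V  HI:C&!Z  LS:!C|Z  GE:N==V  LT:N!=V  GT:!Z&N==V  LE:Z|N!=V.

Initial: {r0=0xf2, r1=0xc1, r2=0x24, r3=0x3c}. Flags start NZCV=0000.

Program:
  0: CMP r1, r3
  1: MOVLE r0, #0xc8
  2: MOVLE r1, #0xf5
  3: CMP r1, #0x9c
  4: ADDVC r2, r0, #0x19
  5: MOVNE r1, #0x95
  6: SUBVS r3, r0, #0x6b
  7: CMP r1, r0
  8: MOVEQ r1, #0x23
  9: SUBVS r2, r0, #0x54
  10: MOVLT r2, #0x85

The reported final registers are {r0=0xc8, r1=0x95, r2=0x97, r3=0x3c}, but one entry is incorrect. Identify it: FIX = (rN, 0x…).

FIX = (r2, 0x85)

[0] flags=1010 → (cmp)
[1] flags=1010 LE?T → r0=0xc8
[2] flags=1010 LE?T → r1=0xf5
[3] flags=0010 → (cmp)
[4] flags=0010 VC?T → r2=0xe1
[5] flags=0010 NE?T → r1=0x95
[6] flags=0010 VS?F → skip
[7] flags=1000 → (cmp)
[8] flags=1000 EQ?F → skip
[9] flags=1000 VS?F → skip
[10] flags=1000 LT?T → r2=0x85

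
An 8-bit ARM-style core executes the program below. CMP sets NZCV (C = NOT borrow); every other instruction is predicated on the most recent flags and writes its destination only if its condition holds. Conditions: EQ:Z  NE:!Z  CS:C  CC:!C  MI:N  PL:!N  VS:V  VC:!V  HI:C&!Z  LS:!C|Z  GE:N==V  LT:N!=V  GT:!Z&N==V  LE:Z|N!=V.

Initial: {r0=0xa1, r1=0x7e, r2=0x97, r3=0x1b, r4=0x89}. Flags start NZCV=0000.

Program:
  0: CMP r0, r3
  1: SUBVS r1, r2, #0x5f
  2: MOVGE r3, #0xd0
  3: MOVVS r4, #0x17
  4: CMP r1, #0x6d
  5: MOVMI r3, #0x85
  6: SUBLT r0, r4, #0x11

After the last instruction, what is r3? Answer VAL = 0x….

VAL = 0x1b

0: ✓ CMP  NZCV=1010
1: · SUBVS
2: · MOVGE
3: · MOVVS
4: ✓ CMP  NZCV=0010
5: · MOVMI
6: · SUBLT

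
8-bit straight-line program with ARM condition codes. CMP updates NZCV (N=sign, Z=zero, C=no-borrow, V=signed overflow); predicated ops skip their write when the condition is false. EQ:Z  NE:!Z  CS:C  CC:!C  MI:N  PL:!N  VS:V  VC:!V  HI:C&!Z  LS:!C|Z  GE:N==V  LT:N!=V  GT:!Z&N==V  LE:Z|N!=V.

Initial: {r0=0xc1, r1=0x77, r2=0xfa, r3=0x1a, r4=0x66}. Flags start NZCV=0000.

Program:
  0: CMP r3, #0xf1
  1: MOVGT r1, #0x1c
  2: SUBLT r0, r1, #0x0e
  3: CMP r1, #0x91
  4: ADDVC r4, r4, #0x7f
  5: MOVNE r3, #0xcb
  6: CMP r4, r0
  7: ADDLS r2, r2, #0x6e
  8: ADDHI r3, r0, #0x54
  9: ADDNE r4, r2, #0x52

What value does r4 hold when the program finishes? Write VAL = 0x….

0: ✓ CMP  NZCV=0000
1: ✓ MOVGT  r1←0x1c
2: · SUBLT
3: ✓ CMP  NZCV=1001
4: · ADDVC
5: ✓ MOVNE  r3←0xcb
6: ✓ CMP  NZCV=1001
7: ✓ ADDLS  r2←0x68
8: · ADDHI
9: ✓ ADDNE  r4←0xba

VAL = 0xba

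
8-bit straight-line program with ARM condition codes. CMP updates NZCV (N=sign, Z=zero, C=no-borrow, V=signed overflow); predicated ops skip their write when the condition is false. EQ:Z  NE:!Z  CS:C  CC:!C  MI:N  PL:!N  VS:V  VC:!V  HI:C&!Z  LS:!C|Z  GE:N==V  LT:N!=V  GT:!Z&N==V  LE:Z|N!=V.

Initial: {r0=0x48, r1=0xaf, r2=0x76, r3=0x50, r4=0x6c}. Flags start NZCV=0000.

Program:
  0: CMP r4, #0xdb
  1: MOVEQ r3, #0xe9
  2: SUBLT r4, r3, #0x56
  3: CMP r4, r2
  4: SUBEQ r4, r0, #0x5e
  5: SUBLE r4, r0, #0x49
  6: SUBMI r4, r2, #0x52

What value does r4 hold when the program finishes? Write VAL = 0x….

VAL = 0x24

[0] flags=1001 → (cmp)
[1] flags=1001 EQ?F → skip
[2] flags=1001 LT?F → skip
[3] flags=1000 → (cmp)
[4] flags=1000 EQ?F → skip
[5] flags=1000 LE?T → r4=0xff
[6] flags=1000 MI?T → r4=0x24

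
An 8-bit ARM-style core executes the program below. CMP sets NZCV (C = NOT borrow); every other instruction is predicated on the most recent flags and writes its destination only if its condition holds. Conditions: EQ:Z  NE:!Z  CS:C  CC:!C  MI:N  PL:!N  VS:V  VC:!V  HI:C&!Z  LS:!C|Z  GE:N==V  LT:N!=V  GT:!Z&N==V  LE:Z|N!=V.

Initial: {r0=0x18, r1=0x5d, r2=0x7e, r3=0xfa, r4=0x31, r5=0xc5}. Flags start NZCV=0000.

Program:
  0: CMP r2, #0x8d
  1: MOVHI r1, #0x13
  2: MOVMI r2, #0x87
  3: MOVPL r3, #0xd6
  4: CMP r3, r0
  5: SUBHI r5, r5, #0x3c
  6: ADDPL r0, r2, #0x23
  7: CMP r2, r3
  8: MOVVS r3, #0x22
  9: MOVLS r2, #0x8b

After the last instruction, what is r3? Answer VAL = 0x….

0: ✓ CMP  NZCV=1001
1: · MOVHI
2: ✓ MOVMI  r2←0x87
3: · MOVPL
4: ✓ CMP  NZCV=1010
5: ✓ SUBHI  r5←0x89
6: · ADDPL
7: ✓ CMP  NZCV=1000
8: · MOVVS
9: ✓ MOVLS  r2←0x8b

VAL = 0xfa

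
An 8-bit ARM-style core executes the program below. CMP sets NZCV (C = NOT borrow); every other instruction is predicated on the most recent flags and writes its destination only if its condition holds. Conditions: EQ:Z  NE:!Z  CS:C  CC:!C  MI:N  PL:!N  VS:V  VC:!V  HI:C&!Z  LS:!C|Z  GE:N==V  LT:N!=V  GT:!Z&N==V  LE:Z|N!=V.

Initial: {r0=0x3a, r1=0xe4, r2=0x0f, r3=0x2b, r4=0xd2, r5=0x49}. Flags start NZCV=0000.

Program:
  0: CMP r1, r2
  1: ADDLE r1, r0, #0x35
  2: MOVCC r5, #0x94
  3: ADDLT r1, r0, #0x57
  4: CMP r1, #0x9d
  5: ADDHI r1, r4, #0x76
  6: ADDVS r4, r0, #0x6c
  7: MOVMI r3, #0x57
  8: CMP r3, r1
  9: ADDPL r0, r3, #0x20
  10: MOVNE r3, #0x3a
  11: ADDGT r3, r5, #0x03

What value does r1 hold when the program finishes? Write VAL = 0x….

[0] flags=1010 → (cmp)
[1] flags=1010 LE?T → r1=0x6f
[2] flags=1010 CC?F → skip
[3] flags=1010 LT?T → r1=0x91
[4] flags=1000 → (cmp)
[5] flags=1000 HI?F → skip
[6] flags=1000 VS?F → skip
[7] flags=1000 MI?T → r3=0x57
[8] flags=1001 → (cmp)
[9] flags=1001 PL?F → skip
[10] flags=1001 NE?T → r3=0x3a
[11] flags=1001 GT?T → r3=0x4c

VAL = 0x91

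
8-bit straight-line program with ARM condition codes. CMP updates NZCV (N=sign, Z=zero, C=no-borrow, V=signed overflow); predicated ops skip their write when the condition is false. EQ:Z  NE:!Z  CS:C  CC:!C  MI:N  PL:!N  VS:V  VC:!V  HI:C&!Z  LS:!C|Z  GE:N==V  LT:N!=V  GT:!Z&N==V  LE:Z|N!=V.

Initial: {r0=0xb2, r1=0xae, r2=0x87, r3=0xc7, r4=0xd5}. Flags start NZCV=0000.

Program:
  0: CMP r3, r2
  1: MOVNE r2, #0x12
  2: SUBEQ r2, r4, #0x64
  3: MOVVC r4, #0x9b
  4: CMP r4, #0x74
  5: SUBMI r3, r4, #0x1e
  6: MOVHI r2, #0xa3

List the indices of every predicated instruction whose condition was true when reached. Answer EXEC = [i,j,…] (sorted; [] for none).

0: ✓ CMP  NZCV=0010
1: ✓ MOVNE  r2←0x12
2: · SUBEQ
3: ✓ MOVVC  r4←0x9b
4: ✓ CMP  NZCV=0011
5: · SUBMI
6: ✓ MOVHI  r2←0xa3

EXEC = [1,3,6]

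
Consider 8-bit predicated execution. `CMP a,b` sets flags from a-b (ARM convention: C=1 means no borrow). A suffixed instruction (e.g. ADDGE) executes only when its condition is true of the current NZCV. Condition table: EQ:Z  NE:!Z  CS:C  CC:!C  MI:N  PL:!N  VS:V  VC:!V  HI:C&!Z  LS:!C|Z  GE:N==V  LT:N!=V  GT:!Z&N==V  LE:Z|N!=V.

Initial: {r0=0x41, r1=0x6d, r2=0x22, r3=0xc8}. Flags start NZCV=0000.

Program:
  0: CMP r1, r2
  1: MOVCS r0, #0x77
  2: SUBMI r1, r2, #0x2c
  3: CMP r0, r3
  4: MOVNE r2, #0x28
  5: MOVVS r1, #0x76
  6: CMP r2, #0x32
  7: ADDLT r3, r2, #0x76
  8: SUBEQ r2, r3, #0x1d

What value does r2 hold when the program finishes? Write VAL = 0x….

0: ✓ CMP  NZCV=0010
1: ✓ MOVCS  r0←0x77
2: · SUBMI
3: ✓ CMP  NZCV=1001
4: ✓ MOVNE  r2←0x28
5: ✓ MOVVS  r1←0x76
6: ✓ CMP  NZCV=1000
7: ✓ ADDLT  r3←0x9e
8: · SUBEQ

VAL = 0x28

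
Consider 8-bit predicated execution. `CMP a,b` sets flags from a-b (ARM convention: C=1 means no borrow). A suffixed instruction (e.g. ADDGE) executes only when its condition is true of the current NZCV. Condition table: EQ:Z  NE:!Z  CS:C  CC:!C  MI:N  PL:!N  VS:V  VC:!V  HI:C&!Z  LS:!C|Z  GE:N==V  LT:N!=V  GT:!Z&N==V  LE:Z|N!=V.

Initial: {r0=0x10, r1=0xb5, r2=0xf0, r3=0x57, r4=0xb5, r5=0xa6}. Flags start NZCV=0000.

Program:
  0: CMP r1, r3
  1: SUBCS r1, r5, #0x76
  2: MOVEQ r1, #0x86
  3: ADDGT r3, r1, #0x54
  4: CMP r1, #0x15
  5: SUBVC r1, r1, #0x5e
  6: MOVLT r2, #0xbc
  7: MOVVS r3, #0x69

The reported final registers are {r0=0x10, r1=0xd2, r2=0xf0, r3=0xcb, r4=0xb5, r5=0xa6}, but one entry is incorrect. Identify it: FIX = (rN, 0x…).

[0] flags=0011 → (cmp)
[1] flags=0011 CS?T → r1=0x30
[2] flags=0011 EQ?F → skip
[3] flags=0011 GT?F → skip
[4] flags=0010 → (cmp)
[5] flags=0010 VC?T → r1=0xd2
[6] flags=0010 LT?F → skip
[7] flags=0010 VS?F → skip

FIX = (r3, 0x57)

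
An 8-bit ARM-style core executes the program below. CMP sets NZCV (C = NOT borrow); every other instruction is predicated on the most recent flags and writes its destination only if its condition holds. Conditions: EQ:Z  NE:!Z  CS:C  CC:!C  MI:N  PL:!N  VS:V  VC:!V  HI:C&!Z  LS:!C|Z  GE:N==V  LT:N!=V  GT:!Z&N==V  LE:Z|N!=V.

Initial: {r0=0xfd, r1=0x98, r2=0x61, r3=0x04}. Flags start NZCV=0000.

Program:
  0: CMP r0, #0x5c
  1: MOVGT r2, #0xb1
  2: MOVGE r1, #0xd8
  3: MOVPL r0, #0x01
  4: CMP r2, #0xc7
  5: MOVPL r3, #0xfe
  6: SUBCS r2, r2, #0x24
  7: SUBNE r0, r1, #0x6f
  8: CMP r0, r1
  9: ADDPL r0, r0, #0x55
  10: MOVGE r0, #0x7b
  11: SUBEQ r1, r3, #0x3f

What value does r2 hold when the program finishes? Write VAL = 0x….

[0] flags=1010 → (cmp)
[1] flags=1010 GT?F → skip
[2] flags=1010 GE?F → skip
[3] flags=1010 PL?F → skip
[4] flags=1001 → (cmp)
[5] flags=1001 PL?F → skip
[6] flags=1001 CS?F → skip
[7] flags=1001 NE?T → r0=0x29
[8] flags=1001 → (cmp)
[9] flags=1001 PL?F → skip
[10] flags=1001 GE?T → r0=0x7b
[11] flags=1001 EQ?F → skip

VAL = 0x61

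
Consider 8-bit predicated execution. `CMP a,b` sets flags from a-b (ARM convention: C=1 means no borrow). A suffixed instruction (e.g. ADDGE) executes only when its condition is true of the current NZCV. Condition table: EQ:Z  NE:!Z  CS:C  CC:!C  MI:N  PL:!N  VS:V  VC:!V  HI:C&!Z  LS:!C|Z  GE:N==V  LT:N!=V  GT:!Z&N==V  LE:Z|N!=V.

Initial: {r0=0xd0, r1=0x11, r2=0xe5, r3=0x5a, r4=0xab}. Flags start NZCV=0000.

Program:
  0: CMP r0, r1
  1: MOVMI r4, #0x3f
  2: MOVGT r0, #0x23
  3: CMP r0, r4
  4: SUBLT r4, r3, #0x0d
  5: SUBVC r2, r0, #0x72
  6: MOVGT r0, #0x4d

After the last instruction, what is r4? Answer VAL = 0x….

VAL = 0x4d

0: ✓ CMP  NZCV=1010
1: ✓ MOVMI  r4←0x3f
2: · MOVGT
3: ✓ CMP  NZCV=1010
4: ✓ SUBLT  r4←0x4d
5: ✓ SUBVC  r2←0x5e
6: · MOVGT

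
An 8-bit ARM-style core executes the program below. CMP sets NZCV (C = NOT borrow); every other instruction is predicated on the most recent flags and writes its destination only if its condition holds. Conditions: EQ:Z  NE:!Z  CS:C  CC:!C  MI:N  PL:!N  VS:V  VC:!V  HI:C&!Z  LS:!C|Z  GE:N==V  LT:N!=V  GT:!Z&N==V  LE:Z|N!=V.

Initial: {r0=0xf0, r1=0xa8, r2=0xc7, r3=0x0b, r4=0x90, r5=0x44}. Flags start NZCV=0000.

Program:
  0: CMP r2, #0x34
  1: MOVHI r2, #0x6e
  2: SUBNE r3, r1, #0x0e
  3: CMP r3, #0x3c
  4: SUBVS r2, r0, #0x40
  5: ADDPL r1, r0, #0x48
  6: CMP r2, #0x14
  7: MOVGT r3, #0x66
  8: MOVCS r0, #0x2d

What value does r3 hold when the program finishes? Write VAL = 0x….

VAL = 0x9a

[0] flags=1010 → (cmp)
[1] flags=1010 HI?T → r2=0x6e
[2] flags=1010 NE?T → r3=0x9a
[3] flags=0011 → (cmp)
[4] flags=0011 VS?T → r2=0xb0
[5] flags=0011 PL?T → r1=0x38
[6] flags=1010 → (cmp)
[7] flags=1010 GT?F → skip
[8] flags=1010 CS?T → r0=0x2d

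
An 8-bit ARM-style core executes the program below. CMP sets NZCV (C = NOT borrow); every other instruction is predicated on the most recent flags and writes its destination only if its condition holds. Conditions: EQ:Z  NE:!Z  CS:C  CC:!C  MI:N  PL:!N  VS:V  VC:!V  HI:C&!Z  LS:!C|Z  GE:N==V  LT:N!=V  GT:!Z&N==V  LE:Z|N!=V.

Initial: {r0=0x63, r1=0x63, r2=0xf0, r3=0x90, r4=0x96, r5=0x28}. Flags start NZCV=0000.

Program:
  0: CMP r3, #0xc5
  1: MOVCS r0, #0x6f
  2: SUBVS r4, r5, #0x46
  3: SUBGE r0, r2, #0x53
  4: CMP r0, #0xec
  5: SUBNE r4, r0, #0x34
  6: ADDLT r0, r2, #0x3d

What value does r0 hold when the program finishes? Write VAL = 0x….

[0] flags=1000 → (cmp)
[1] flags=1000 CS?F → skip
[2] flags=1000 VS?F → skip
[3] flags=1000 GE?F → skip
[4] flags=0000 → (cmp)
[5] flags=0000 NE?T → r4=0x2f
[6] flags=0000 LT?F → skip

VAL = 0x63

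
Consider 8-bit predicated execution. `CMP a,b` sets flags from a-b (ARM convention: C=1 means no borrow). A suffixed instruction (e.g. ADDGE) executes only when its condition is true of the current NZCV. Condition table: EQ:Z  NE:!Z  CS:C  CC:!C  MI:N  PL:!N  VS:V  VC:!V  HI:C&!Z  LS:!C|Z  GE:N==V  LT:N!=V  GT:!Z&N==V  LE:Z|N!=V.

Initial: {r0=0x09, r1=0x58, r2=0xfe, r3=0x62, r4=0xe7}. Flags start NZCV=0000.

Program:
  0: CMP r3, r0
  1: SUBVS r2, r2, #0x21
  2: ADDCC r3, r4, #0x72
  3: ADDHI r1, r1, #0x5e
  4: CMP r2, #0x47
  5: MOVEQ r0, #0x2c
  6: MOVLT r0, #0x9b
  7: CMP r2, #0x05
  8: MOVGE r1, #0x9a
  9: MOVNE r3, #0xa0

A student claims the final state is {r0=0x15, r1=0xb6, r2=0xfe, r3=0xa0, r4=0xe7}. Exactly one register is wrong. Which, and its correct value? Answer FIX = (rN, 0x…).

FIX = (r0, 0x9b)

0: ✓ CMP  NZCV=0010
1: · SUBVS
2: · ADDCC
3: ✓ ADDHI  r1←0xb6
4: ✓ CMP  NZCV=1010
5: · MOVEQ
6: ✓ MOVLT  r0←0x9b
7: ✓ CMP  NZCV=1010
8: · MOVGE
9: ✓ MOVNE  r3←0xa0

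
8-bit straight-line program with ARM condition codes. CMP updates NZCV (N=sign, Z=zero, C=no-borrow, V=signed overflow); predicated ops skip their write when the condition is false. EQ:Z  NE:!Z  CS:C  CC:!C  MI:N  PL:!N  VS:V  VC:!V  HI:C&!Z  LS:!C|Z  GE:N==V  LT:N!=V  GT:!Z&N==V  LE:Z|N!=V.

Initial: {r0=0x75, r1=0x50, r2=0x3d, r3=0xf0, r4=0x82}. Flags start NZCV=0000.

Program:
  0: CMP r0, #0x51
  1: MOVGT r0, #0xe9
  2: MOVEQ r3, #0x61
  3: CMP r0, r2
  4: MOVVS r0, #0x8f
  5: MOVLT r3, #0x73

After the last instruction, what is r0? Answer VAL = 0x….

VAL = 0xe9

0: ✓ CMP  NZCV=0010
1: ✓ MOVGT  r0←0xe9
2: · MOVEQ
3: ✓ CMP  NZCV=1010
4: · MOVVS
5: ✓ MOVLT  r3←0x73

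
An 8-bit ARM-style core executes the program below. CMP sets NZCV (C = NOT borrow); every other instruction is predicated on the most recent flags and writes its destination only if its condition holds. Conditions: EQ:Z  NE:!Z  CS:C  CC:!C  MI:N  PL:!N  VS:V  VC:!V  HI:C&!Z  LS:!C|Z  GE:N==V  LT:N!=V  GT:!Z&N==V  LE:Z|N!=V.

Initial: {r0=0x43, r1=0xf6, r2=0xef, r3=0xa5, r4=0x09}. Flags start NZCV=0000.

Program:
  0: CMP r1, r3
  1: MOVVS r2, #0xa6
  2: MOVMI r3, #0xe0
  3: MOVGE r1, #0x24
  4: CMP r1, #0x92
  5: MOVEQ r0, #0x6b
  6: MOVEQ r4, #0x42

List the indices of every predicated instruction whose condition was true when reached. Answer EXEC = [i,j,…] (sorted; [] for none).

0: ✓ CMP  NZCV=0010
1: · MOVVS
2: · MOVMI
3: ✓ MOVGE  r1←0x24
4: ✓ CMP  NZCV=1001
5: · MOVEQ
6: · MOVEQ

EXEC = [3]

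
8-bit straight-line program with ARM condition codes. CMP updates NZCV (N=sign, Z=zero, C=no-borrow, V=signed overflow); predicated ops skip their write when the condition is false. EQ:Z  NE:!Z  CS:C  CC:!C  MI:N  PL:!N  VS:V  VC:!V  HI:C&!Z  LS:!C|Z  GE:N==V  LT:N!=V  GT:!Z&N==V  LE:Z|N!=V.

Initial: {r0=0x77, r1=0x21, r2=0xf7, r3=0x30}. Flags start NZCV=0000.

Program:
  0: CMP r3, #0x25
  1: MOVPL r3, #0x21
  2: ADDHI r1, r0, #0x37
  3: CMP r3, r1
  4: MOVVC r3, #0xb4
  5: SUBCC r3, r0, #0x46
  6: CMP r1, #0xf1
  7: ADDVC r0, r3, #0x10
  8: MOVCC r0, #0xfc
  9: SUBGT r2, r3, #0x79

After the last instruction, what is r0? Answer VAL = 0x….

0: ✓ CMP  NZCV=0010
1: ✓ MOVPL  r3←0x21
2: ✓ ADDHI  r1←0xae
3: ✓ CMP  NZCV=0000
4: ✓ MOVVC  r3←0xb4
5: ✓ SUBCC  r3←0x31
6: ✓ CMP  NZCV=1000
7: ✓ ADDVC  r0←0x41
8: ✓ MOVCC  r0←0xfc
9: · SUBGT

VAL = 0xfc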